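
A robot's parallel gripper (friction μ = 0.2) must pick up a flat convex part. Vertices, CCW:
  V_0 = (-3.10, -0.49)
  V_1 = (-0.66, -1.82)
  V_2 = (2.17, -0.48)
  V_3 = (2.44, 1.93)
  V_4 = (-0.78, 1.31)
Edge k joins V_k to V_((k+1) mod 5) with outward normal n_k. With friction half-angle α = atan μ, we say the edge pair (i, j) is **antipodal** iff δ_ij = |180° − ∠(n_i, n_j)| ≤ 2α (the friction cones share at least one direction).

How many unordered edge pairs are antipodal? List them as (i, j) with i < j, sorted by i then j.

α = atan 0.2 = 11.31°;  2α = 22.62°
n_0 = (-0.4786, -0.8780)
n_1 = (+0.4279, -0.9038)
n_2 = (+0.9938, -0.1113)
n_3 = (-0.1891, +0.9820)
n_4 = (-0.6130, +0.7901)
  (0,1): δ = 126.07°  ·
  (0,2): δ = 67.80°  ·
  (0,3): δ = 39.49°  ·
  (0,4): δ = 66.40°  ·
  (1,2): δ = 121.73°  ·
  (1,3): δ = 14.44°  ✓
  (1,4): δ = 12.47°  ✓
  (2,3): δ = 72.71°  ·
  (2,4): δ = 45.80°  ·
  (3,4): δ = 153.09°  ·
antipodal pairs: 2

count = 2; pairs: (1,3), (1,4)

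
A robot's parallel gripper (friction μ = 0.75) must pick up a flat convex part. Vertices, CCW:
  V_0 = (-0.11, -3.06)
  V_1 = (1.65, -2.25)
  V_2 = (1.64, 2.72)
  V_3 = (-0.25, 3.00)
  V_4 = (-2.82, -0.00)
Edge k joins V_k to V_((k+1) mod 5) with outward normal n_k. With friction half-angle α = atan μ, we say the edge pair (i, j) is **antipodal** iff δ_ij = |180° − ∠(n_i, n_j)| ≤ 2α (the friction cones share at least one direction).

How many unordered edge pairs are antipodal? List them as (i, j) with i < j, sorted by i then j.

count = 5; pairs: (0,2), (0,3), (1,3), (1,4), (2,4)

α = atan 0.75 = 36.87°;  2α = 73.74°
n_0 = (+0.4181, -0.9084)
n_1 = (+1.0000, +0.0020)
n_2 = (+0.1465, +0.9892)
n_3 = (-0.7594, +0.6506)
n_4 = (-0.7486, -0.6630)
  (0,1): δ = 114.60°  ·
  (0,2): δ = 33.14°  ✓
  (0,3): δ = 24.70°  ✓
  (0,4): δ = 106.82°  ·
  (1,2): δ = 98.54°  ·
  (1,3): δ = 40.70°  ✓
  (1,4): δ = 41.41°  ✓
  (2,3): δ = 122.16°  ·
  (2,4): δ = 40.04°  ✓
  (3,4): δ = 97.89°  ·
antipodal pairs: 5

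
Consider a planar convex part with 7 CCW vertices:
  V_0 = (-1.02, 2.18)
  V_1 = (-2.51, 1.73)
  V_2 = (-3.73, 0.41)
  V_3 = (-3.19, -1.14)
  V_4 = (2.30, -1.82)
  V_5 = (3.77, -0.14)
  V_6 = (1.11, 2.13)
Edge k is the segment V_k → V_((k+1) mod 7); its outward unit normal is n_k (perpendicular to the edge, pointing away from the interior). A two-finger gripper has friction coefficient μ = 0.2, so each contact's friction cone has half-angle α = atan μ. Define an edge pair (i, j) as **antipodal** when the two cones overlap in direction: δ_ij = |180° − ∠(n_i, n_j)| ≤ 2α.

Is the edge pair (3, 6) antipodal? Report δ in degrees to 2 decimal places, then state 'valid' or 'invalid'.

α = atan 0.2 = 11.31°;  2α = 22.62°
edge 3: e_3 = (+5.49, -0.68);  n_3 = (-0.1229, -0.9924)
edge 6: e_6 = (-2.13, +0.05);  n_6 = (+0.0235, +0.9997)
∠(n_3, n_6) = 174.28°
δ = |180° − 174.28°| = 5.72°
5.72° ≤ 2α = 22.62°  →  valid

δ = 5.72°, valid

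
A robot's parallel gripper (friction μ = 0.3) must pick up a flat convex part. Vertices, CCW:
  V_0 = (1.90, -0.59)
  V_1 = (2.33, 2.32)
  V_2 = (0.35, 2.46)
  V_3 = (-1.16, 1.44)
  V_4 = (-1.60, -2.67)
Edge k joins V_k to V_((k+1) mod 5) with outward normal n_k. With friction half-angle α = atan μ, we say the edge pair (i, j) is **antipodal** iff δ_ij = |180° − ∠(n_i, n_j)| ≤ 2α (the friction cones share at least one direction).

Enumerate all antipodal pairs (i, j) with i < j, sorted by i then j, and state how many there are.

count = 2; pairs: (0,3), (2,4)

α = atan 0.3 = 16.70°;  2α = 33.40°
n_0 = (+0.9893, -0.1462)
n_1 = (+0.0705, +0.9975)
n_2 = (-0.5598, +0.8287)
n_3 = (-0.9943, +0.1064)
n_4 = (+0.5109, -0.8597)
  (0,1): δ = 85.64°  ·
  (0,2): δ = 47.56°  ·
  (0,3): δ = 2.29°  ✓
  (0,4): δ = 129.13°  ·
  (1,2): δ = 141.92°  ·
  (1,3): δ = 92.07°  ·
  (1,4): δ = 34.77°  ·
  (2,3): δ = 130.15°  ·
  (2,4): δ = 3.32°  ✓
  (3,4): δ = 53.17°  ·
antipodal pairs: 2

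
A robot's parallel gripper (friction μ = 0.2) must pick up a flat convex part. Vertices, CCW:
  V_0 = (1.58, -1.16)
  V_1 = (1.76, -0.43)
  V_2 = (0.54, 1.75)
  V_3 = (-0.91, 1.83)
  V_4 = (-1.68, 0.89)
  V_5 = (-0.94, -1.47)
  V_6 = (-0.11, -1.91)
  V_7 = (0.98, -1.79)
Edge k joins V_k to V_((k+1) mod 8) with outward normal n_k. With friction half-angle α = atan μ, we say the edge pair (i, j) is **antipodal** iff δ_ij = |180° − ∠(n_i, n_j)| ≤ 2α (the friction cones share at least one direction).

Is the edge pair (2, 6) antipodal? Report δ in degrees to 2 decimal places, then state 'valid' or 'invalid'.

α = atan 0.2 = 11.31°;  2α = 22.62°
edge 2: e_2 = (-1.45, +0.08);  n_2 = (+0.0551, +0.9985)
edge 6: e_6 = (+1.09, +0.12);  n_6 = (+0.1094, -0.9940)
∠(n_2, n_6) = 170.56°
δ = |180° − 170.56°| = 9.44°
9.44° ≤ 2α = 22.62°  →  valid

δ = 9.44°, valid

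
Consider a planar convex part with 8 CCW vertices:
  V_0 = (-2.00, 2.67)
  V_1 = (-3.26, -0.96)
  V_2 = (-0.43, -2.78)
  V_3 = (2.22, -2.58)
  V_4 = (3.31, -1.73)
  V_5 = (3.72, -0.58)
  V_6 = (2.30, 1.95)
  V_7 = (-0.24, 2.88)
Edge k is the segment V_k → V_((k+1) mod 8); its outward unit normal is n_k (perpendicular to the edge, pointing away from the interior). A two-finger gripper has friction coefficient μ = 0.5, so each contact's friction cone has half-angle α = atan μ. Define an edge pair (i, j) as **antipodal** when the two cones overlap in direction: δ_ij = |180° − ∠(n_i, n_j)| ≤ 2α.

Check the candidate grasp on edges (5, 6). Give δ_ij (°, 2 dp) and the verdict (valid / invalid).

α = atan 0.5 = 26.57°;  2α = 53.13°
edge 5: e_5 = (-1.42, +2.53);  n_5 = (+0.8720, +0.4894)
edge 6: e_6 = (-2.54, +0.93);  n_6 = (+0.3438, +0.9390)
∠(n_5, n_6) = 40.59°
δ = |180° − 40.59°| = 139.41°
139.41° > 2α = 53.13°  →  invalid

δ = 139.41°, invalid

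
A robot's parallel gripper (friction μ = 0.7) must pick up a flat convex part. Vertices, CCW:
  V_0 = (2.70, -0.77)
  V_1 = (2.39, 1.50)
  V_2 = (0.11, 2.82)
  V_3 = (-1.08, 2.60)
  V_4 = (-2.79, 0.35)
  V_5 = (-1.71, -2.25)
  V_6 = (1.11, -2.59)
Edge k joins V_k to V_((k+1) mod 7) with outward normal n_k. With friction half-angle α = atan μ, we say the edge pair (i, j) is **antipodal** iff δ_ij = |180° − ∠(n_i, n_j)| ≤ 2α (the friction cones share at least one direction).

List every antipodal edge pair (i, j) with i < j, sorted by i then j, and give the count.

count = 9; pairs: (0,3), (0,4), (1,4), (1,5), (2,5), (2,6), (3,5), (3,6), (4,6)

α = atan 0.7 = 34.99°;  2α = 69.98°
n_0 = (+0.9908, +0.1353)
n_1 = (+0.5010, +0.8654)
n_2 = (-0.1818, +0.9833)
n_3 = (-0.7962, +0.6051)
n_4 = (-0.9235, -0.3836)
n_5 = (-0.1197, -0.9928)
n_6 = (+0.7531, -0.6579)
  (0,1): δ = 127.85°  ·
  (0,2): δ = 87.30°  ·
  (0,3): δ = 45.01°  ✓
  (0,4): δ = 14.78°  ✓
  (0,5): δ = 75.35°  ·
  (0,6): δ = 131.08°  ·
  (1,2): δ = 139.46°  ·
  (1,3): δ = 97.17°  ·
  (1,4): δ = 37.37°  ✓
  (1,5): δ = 23.19°  ✓
  (1,6): δ = 78.93°  ·
  (2,3): δ = 137.71°  ·
  (2,4): δ = 77.92°  ·
  (2,5): δ = 17.35°  ✓
  (2,6): δ = 38.38°  ✓
  (3,4): δ = 120.21°  ·
  (3,5): δ = 59.64°  ✓
  (3,6): δ = 3.91°  ✓
  (4,5): δ = 119.43°  ·
  (4,6): δ = 63.70°  ✓
  (5,6): δ = 124.27°  ·
antipodal pairs: 9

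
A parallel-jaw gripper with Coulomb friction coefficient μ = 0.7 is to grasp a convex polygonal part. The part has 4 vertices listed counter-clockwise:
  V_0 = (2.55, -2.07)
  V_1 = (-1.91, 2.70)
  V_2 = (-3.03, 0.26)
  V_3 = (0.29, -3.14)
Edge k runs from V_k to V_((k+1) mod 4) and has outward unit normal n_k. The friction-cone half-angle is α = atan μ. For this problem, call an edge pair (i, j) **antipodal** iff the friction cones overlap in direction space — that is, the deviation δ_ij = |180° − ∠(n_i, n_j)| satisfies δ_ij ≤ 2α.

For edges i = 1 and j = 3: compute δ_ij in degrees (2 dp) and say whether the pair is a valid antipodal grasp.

δ = 40.01°, valid

α = atan 0.7 = 34.99°;  2α = 69.98°
edge 1: e_1 = (-1.12, -2.44);  n_1 = (-0.9088, +0.4172)
edge 3: e_3 = (+2.26, +1.07);  n_3 = (+0.4279, -0.9038)
∠(n_1, n_3) = 139.99°
δ = |180° − 139.99°| = 40.01°
40.01° ≤ 2α = 69.98°  →  valid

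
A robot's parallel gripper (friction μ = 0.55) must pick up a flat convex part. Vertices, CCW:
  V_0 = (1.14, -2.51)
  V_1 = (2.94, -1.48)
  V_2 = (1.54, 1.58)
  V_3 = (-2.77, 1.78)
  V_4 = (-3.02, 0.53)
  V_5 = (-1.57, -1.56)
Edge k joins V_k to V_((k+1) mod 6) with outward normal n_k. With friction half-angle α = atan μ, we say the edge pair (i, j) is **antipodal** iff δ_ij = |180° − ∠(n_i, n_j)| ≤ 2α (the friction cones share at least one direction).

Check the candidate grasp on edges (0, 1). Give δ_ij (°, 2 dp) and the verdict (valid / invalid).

α = atan 0.55 = 28.81°;  2α = 57.62°
edge 0: e_0 = (+1.80, +1.03);  n_0 = (+0.4967, -0.8679)
edge 1: e_1 = (-1.40, +3.06);  n_1 = (+0.9093, +0.4160)
∠(n_0, n_1) = 84.81°
δ = |180° − 84.81°| = 95.19°
95.19° > 2α = 57.62°  →  invalid

δ = 95.19°, invalid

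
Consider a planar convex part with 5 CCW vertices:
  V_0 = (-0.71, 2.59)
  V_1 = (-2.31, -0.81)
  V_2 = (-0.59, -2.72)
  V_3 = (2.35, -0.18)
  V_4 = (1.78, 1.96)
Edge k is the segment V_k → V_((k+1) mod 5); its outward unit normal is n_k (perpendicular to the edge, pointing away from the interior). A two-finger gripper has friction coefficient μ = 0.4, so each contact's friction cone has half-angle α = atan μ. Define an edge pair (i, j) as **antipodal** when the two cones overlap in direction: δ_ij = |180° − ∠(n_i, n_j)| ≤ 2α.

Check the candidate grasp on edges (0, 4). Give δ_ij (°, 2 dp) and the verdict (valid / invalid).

α = atan 0.4 = 21.80°;  2α = 43.60°
edge 0: e_0 = (-1.60, -3.40);  n_0 = (-0.9048, +0.4258)
edge 4: e_4 = (-2.49, +0.63);  n_4 = (+0.2453, +0.9695)
∠(n_0, n_4) = 79.00°
δ = |180° − 79.00°| = 101.00°
101.00° > 2α = 43.60°  →  invalid

δ = 101.00°, invalid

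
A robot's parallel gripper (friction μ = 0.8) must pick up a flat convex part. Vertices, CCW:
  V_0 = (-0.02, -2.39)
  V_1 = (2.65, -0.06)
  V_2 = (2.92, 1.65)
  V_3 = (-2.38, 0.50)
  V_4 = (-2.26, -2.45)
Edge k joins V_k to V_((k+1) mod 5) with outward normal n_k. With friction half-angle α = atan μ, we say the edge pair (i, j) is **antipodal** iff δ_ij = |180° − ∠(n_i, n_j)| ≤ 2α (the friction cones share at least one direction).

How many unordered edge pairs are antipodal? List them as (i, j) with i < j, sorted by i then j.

count = 5; pairs: (0,2), (0,3), (1,2), (1,3), (2,4)

α = atan 0.8 = 38.66°;  2α = 77.32°
n_0 = (+0.6575, -0.7535)
n_1 = (+0.9878, -0.1560)
n_2 = (-0.2120, +0.9773)
n_3 = (-0.9992, -0.0406)
n_4 = (+0.0268, -0.9996)
  (0,1): δ = 140.08°  ·
  (0,2): δ = 28.87°  ✓
  (0,3): δ = 51.22°  ✓
  (0,4): δ = 140.42°  ·
  (1,2): δ = 68.79°  ✓
  (1,3): δ = 11.30°  ✓
  (1,4): δ = 100.51°  ·
  (2,3): δ = 99.91°  ·
  (2,4): δ = 10.71°  ✓
  (3,4): δ = 90.80°  ·
antipodal pairs: 5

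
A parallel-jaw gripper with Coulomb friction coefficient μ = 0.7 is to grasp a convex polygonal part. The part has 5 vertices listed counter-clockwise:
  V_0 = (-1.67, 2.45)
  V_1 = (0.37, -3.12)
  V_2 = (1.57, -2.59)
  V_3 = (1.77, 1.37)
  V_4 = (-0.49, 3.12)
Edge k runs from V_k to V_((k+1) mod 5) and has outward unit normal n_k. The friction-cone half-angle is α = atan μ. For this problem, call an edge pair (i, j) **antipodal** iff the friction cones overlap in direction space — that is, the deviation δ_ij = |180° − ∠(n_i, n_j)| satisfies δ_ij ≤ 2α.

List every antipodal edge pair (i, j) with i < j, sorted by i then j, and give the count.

α = atan 0.7 = 34.99°;  2α = 69.98°
n_0 = (-0.9390, -0.3439)
n_1 = (+0.4040, -0.9148)
n_2 = (+0.9987, -0.0504)
n_3 = (+0.6122, +0.7907)
n_4 = (-0.4938, +0.8696)
  (0,1): δ = 86.29°  ·
  (0,2): δ = 23.01°  ✓
  (0,3): δ = 32.13°  ✓
  (0,4): δ = 99.47°  ·
  (1,2): δ = 116.72°  ·
  (1,3): δ = 61.58°  ✓
  (1,4): δ = 5.76°  ✓
  (2,3): δ = 124.86°  ·
  (2,4): δ = 57.52°  ✓
  (3,4): δ = 112.66°  ·
antipodal pairs: 5

count = 5; pairs: (0,2), (0,3), (1,3), (1,4), (2,4)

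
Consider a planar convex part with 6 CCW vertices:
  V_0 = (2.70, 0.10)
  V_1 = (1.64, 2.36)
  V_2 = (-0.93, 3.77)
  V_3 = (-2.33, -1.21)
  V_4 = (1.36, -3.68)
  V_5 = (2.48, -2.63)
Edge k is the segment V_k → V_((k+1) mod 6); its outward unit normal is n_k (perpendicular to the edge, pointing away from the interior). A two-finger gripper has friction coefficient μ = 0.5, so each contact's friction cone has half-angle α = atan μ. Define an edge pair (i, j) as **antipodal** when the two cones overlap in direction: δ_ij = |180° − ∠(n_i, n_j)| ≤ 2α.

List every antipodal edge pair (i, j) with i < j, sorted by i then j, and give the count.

α = atan 0.5 = 26.57°;  2α = 53.13°
n_0 = (+0.9054, +0.4246)
n_1 = (+0.4810, +0.8767)
n_2 = (-0.9627, +0.2706)
n_3 = (-0.5563, -0.8310)
n_4 = (+0.6839, -0.7295)
n_5 = (+0.9968, -0.0803)
  (0,1): δ = 143.88°  ·
  (0,2): δ = 40.83°  ✓
  (0,3): δ = 31.07°  ✓
  (0,4): δ = 108.02°  ·
  (0,5): δ = 150.26°  ·
  (1,2): δ = 76.95°  ·
  (1,3): δ = 5.05°  ✓
  (1,4): δ = 71.90°  ·
  (1,5): δ = 114.14°  ·
  (2,3): δ = 108.10°  ·
  (2,4): δ = 31.15°  ✓
  (2,5): δ = 11.09°  ✓
  (3,4): δ = 103.05°  ·
  (3,5): δ = 60.81°  ·
  (4,5): δ = 137.76°  ·
antipodal pairs: 5

count = 5; pairs: (0,2), (0,3), (1,3), (2,4), (2,5)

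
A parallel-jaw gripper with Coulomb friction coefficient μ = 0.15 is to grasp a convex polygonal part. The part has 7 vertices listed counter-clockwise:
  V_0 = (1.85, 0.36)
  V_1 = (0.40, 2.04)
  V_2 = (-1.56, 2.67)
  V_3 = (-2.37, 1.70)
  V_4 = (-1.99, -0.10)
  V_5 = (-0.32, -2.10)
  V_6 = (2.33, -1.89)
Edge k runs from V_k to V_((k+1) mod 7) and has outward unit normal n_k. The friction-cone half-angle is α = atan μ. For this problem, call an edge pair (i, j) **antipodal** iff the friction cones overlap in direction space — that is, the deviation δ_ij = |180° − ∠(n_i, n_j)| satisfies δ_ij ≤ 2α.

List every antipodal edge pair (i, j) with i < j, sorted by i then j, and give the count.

count = 2; pairs: (0,4), (3,6)

α = atan 0.15 = 8.53°;  2α = 17.06°
n_0 = (+0.7570, +0.6534)
n_1 = (+0.3060, +0.9520)
n_2 = (-0.7676, +0.6410)
n_3 = (-0.9784, -0.2066)
n_4 = (-0.7676, -0.6409)
n_5 = (+0.0790, -0.9969)
n_6 = (+0.9780, +0.2086)
  (0,1): δ = 148.62°  ·
  (0,2): δ = 80.66°  ·
  (0,3): δ = 28.88°  ·
  (0,4): δ = 0.94°  ✓
  (0,5): δ = 53.73°  ·
  (0,6): δ = 151.25°  ·
  (1,2): δ = 112.04°  ·
  (1,3): δ = 60.26°  ·
  (1,4): δ = 32.32°  ·
  (1,5): δ = 22.35°  ·
  (1,6): δ = 119.86°  ·
  (2,3): δ = 128.22°  ·
  (2,4): δ = 100.27°  ·
  (2,5): δ = 45.61°  ·
  (2,6): δ = 51.91°  ·
  (3,4): δ = 152.06°  ·
  (3,5): δ = 97.39°  ·
  (3,6): δ = 0.12°  ✓
  (4,5): δ = 125.33°  ·
  (4,6): δ = 27.82°  ·
  (5,6): δ = 82.49°  ·
antipodal pairs: 2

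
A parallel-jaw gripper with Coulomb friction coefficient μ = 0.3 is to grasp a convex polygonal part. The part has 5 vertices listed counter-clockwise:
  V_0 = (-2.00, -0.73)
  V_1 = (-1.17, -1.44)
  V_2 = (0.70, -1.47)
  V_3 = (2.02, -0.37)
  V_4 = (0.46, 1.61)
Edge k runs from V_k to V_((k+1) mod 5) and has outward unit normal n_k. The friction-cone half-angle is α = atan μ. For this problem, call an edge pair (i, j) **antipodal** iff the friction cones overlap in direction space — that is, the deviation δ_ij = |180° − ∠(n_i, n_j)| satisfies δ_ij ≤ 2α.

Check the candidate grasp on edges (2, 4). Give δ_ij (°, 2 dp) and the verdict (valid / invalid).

δ = 3.76°, valid

α = atan 0.3 = 16.70°;  2α = 33.40°
edge 2: e_2 = (+1.32, +1.10);  n_2 = (+0.6402, -0.7682)
edge 4: e_4 = (-2.46, -2.34);  n_4 = (-0.6892, +0.7246)
∠(n_2, n_4) = 176.24°
δ = |180° − 176.24°| = 3.76°
3.76° ≤ 2α = 33.40°  →  valid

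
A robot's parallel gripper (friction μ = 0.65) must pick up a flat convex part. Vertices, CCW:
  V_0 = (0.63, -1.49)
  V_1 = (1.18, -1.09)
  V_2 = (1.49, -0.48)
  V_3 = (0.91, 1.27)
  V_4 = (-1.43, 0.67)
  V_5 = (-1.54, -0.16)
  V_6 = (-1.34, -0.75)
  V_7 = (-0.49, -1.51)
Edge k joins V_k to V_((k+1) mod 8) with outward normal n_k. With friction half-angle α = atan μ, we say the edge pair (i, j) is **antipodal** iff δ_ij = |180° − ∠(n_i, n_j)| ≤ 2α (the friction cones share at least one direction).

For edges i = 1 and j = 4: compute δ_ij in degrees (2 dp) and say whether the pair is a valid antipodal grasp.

α = atan 0.65 = 33.02°;  2α = 66.05°
edge 1: e_1 = (+0.31, +0.61);  n_1 = (+0.8915, -0.4530)
edge 4: e_4 = (-0.11, -0.83);  n_4 = (-0.9913, +0.1314)
∠(n_1, n_4) = 160.61°
δ = |180° − 160.61°| = 19.39°
19.39° ≤ 2α = 66.05°  →  valid

δ = 19.39°, valid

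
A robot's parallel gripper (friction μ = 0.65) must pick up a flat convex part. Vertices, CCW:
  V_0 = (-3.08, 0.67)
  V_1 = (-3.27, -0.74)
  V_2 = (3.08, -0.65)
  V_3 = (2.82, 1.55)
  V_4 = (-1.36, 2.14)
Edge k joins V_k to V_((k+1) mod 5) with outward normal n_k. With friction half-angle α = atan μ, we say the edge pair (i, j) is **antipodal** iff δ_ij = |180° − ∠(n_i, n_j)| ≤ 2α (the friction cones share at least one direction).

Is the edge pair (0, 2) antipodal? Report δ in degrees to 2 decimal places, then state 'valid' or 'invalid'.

α = atan 0.65 = 33.02°;  2α = 66.05°
edge 0: e_0 = (-0.19, -1.41);  n_0 = (-0.9910, +0.1335)
edge 2: e_2 = (-0.26, +2.20);  n_2 = (+0.9931, +0.1174)
∠(n_0, n_2) = 165.59°
δ = |180° − 165.59°| = 14.41°
14.41° ≤ 2α = 66.05°  →  valid

δ = 14.41°, valid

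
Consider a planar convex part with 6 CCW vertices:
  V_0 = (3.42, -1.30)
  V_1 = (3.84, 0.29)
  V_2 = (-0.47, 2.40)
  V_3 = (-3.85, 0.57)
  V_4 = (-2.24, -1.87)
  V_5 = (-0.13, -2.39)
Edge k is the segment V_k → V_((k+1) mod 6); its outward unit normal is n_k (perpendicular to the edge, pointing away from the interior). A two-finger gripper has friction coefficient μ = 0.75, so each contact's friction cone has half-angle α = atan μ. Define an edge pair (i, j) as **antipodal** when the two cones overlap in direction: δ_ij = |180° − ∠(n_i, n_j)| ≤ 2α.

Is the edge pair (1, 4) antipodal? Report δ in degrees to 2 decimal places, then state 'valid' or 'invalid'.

δ = 12.24°, valid

α = atan 0.75 = 36.87°;  2α = 73.74°
edge 1: e_1 = (-4.31, +2.11);  n_1 = (+0.4397, +0.8981)
edge 4: e_4 = (+2.11, -0.52);  n_4 = (-0.2393, -0.9709)
∠(n_1, n_4) = 167.76°
δ = |180° − 167.76°| = 12.24°
12.24° ≤ 2α = 73.74°  →  valid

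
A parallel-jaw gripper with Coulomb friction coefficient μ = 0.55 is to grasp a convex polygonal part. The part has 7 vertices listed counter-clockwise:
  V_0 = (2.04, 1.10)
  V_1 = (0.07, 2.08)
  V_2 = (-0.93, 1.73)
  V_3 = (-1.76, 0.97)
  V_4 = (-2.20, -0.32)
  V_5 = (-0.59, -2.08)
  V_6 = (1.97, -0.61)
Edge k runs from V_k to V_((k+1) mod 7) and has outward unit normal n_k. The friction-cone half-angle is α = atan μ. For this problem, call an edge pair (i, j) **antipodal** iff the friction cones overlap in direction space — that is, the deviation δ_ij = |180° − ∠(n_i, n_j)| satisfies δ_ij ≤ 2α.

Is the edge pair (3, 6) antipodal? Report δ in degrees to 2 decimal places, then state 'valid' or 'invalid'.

α = atan 0.55 = 28.81°;  2α = 57.62°
edge 3: e_3 = (-0.44, -1.29);  n_3 = (-0.9465, +0.3228)
edge 6: e_6 = (+0.07, +1.71);  n_6 = (+0.9992, -0.0409)
∠(n_3, n_6) = 163.51°
δ = |180° − 163.51°| = 16.49°
16.49° ≤ 2α = 57.62°  →  valid

δ = 16.49°, valid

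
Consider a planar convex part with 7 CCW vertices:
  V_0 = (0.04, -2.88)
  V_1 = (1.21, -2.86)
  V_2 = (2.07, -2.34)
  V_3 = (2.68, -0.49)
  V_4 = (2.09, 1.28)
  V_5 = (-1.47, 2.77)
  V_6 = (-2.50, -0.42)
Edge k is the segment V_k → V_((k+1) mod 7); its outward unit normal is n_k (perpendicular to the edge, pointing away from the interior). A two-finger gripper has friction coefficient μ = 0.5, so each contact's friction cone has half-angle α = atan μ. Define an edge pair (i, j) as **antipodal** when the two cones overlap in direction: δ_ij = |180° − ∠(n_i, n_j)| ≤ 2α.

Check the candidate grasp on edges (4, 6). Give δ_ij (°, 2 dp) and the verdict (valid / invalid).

α = atan 0.5 = 26.57°;  2α = 53.13°
edge 4: e_4 = (-3.56, +1.49);  n_4 = (+0.3861, +0.9225)
edge 6: e_6 = (+2.54, -2.46);  n_6 = (-0.6957, -0.7183)
∠(n_4, n_6) = 158.63°
δ = |180° − 158.63°| = 21.37°
21.37° ≤ 2α = 53.13°  →  valid

δ = 21.37°, valid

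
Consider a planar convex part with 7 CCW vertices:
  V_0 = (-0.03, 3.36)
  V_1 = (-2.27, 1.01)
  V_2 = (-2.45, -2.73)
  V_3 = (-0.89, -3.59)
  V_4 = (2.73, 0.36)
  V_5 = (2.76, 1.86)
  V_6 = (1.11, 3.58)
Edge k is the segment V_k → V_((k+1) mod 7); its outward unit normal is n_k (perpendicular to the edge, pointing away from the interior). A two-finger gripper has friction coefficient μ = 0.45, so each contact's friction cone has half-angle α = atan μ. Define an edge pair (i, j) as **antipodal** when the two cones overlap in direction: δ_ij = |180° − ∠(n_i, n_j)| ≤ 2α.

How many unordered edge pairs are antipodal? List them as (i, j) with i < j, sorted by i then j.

count = 8; pairs: (0,3), (0,4), (1,3), (1,4), (1,5), (2,5), (2,6), (3,6)

α = atan 0.45 = 24.23°;  2α = 48.46°
n_0 = (-0.7238, +0.6900)
n_1 = (-0.9988, +0.0481)
n_2 = (-0.4828, -0.8757)
n_3 = (+0.7372, -0.6756)
n_4 = (+0.9998, -0.0200)
n_5 = (+0.7216, +0.6923)
n_6 = (-0.1895, +0.9819)
  (0,1): δ = 139.13°  ·
  (0,2): δ = 75.24°  ·
  (0,3): δ = 1.12°  ✓
  (0,4): δ = 42.48°  ✓
  (0,5): δ = 87.44°  ·
  (0,6): δ = 144.55°  ·
  (1,2): δ = 116.11°  ·
  (1,3): δ = 39.75°  ✓
  (1,4): δ = 1.61°  ✓
  (1,5): δ = 46.57°  ✓
  (1,6): δ = 103.68°  ·
  (2,3): δ = 103.64°  ·
  (2,4): δ = 62.28°  ·
  (2,5): δ = 17.32°  ✓
  (2,6): δ = 39.79°  ✓
  (3,4): δ = 138.64°  ·
  (3,5): δ = 93.69°  ·
  (3,6): δ = 36.57°  ✓
  (4,5): δ = 135.04°  ·
  (4,6): δ = 77.93°  ·
  (5,6): δ = 122.89°  ·
antipodal pairs: 8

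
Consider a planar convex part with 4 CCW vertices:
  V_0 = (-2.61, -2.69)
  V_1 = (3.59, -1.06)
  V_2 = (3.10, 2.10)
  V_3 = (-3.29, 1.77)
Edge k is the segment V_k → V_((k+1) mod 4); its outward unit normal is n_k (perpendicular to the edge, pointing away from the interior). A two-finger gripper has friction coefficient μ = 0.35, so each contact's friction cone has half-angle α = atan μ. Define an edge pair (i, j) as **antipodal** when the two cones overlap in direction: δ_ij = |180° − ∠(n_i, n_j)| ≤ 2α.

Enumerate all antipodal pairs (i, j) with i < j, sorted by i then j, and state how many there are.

α = atan 0.35 = 19.29°;  2α = 38.58°
n_0 = (+0.2543, -0.9671)
n_1 = (+0.9882, +0.1532)
n_2 = (-0.0516, +0.9987)
n_3 = (-0.9886, -0.1507)
  (0,1): δ = 95.92°  ·
  (0,2): δ = 11.77°  ✓
  (0,3): δ = 83.94°  ·
  (1,2): δ = 95.86°  ·
  (1,3): δ = 0.15°  ✓
  (2,3): δ = 84.29°  ·
antipodal pairs: 2

count = 2; pairs: (0,2), (1,3)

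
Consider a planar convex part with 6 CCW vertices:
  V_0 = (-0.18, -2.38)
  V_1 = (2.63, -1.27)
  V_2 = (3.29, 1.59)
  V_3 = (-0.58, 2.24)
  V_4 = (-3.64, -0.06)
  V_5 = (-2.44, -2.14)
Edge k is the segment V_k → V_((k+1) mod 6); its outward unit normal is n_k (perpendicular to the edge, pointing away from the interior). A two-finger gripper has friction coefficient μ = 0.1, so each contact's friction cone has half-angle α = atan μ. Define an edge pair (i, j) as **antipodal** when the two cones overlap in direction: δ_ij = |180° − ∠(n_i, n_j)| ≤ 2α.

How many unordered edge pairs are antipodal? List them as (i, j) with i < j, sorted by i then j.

count = 1; pairs: (2,5)

α = atan 0.1 = 5.71°;  2α = 11.42°
n_0 = (+0.3674, -0.9301)
n_1 = (+0.9744, -0.2249)
n_2 = (+0.1656, +0.9862)
n_3 = (-0.6008, +0.7994)
n_4 = (-0.8662, -0.4997)
n_5 = (-0.1056, -0.9944)
  (0,1): δ = 124.55°  ·
  (0,2): δ = 31.09°  ·
  (0,3): δ = 15.37°  ·
  (0,4): δ = 98.43°  ·
  (0,5): δ = 152.38°  ·
  (1,2): δ = 86.54°  ·
  (1,3): δ = 40.08°  ·
  (1,4): δ = 42.98°  ·
  (1,5): δ = 96.93°  ·
  (2,3): δ = 133.54°  ·
  (2,4): δ = 50.48°  ·
  (2,5): δ = 3.47°  ✓
  (3,4): δ = 96.95°  ·
  (3,5): δ = 42.99°  ·
  (4,5): δ = 126.04°  ·
antipodal pairs: 1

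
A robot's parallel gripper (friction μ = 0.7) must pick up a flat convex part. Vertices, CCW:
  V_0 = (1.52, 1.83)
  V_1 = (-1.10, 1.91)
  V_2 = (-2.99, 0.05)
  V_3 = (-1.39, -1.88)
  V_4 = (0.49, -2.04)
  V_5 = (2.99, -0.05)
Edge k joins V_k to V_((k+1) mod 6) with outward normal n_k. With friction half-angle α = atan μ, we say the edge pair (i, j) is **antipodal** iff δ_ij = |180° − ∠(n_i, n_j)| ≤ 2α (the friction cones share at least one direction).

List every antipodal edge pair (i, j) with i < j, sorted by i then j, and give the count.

count = 7; pairs: (0,2), (0,3), (0,4), (1,3), (1,4), (2,5), (3,5)

α = atan 0.7 = 34.99°;  2α = 69.98°
n_0 = (+0.0305, +0.9995)
n_1 = (-0.7014, +0.7127)
n_2 = (-0.7699, -0.6382)
n_3 = (-0.0848, -0.9964)
n_4 = (+0.6228, -0.7824)
n_5 = (+0.7878, +0.6160)
  (0,1): δ = 133.71°  ·
  (0,2): δ = 48.59°  ✓
  (0,3): δ = 3.12°  ✓
  (0,4): δ = 40.27°  ✓
  (0,5): δ = 129.77°  ·
  (1,2): δ = 94.88°  ·
  (1,3): δ = 49.41°  ✓
  (1,4): δ = 6.02°  ✓
  (1,5): δ = 83.48°  ·
  (2,3): δ = 134.52°  ·
  (2,4): δ = 91.14°  ·
  (2,5): δ = 1.64°  ✓
  (3,4): δ = 136.62°  ·
  (3,5): δ = 47.11°  ✓
  (4,5): δ = 90.50°  ·
antipodal pairs: 7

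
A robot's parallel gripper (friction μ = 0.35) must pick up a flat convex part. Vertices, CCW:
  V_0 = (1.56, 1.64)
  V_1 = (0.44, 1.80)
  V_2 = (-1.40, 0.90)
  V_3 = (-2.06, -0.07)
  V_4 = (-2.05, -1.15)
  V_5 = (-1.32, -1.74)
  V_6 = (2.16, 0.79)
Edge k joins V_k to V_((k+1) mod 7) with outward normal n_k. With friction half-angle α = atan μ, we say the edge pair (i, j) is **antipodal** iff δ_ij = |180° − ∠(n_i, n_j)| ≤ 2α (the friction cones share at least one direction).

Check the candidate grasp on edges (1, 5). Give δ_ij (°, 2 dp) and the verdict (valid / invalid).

α = atan 0.35 = 19.29°;  2α = 38.58°
edge 1: e_1 = (-1.84, -0.90);  n_1 = (-0.4394, +0.8983)
edge 5: e_5 = (+3.48, +2.53);  n_5 = (+0.5880, -0.8088)
∠(n_1, n_5) = 170.05°
δ = |180° − 170.05°| = 9.95°
9.95° ≤ 2α = 38.58°  →  valid

δ = 9.95°, valid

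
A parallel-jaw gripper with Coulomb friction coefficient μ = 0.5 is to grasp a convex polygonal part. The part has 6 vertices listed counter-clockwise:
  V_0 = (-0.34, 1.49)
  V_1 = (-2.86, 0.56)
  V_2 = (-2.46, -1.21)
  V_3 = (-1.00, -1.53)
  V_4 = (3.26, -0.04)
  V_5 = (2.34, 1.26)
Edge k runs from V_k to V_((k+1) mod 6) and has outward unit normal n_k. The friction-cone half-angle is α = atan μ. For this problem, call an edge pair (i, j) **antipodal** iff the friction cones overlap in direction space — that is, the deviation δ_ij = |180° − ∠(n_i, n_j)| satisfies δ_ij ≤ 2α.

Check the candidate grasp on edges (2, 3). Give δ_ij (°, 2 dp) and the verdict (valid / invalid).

δ = 148.36°, invalid

α = atan 0.5 = 26.57°;  2α = 53.13°
edge 2: e_2 = (+1.46, -0.32);  n_2 = (-0.2141, -0.9768)
edge 3: e_3 = (+4.26, +1.49);  n_3 = (+0.3302, -0.9439)
∠(n_2, n_3) = 31.64°
δ = |180° − 31.64°| = 148.36°
148.36° > 2α = 53.13°  →  invalid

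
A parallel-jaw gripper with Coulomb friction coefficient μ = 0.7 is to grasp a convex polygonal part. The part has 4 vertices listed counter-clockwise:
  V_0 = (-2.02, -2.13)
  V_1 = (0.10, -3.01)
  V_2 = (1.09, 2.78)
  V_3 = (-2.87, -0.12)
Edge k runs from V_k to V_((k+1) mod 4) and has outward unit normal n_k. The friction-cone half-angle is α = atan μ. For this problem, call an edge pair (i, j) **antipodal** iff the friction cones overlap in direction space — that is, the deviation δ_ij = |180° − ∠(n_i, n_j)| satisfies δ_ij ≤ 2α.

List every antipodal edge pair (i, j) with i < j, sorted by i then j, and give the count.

count = 3; pairs: (0,2), (1,2), (1,3)

α = atan 0.7 = 34.99°;  2α = 69.98°
n_0 = (-0.3834, -0.9236)
n_1 = (+0.9857, -0.1685)
n_2 = (-0.5908, +0.8068)
n_3 = (-0.9210, -0.3895)
  (0,1): δ = 77.16°  ·
  (0,2): δ = 58.76°  ✓
  (0,3): δ = 135.47°  ·
  (1,2): δ = 44.08°  ✓
  (1,3): δ = 32.63°  ✓
  (2,3): δ = 103.29°  ·
antipodal pairs: 3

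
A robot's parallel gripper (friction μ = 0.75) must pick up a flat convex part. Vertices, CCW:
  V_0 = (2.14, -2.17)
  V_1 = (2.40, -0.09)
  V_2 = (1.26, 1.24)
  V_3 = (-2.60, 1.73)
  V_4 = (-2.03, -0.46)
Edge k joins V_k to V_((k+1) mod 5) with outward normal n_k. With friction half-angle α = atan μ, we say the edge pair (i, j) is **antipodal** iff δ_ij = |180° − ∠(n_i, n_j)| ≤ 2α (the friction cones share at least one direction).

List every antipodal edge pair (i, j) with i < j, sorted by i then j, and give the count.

count = 5; pairs: (0,3), (1,3), (1,4), (2,3), (2,4)

α = atan 0.75 = 36.87°;  2α = 73.74°
n_0 = (+0.9923, -0.1240)
n_1 = (+0.7593, +0.6508)
n_2 = (+0.1259, +0.9920)
n_3 = (-0.9678, -0.2519)
n_4 = (-0.3794, -0.9252)
  (0,1): δ = 132.27°  ·
  (0,2): δ = 90.11°  ·
  (0,3): δ = 21.71°  ✓
  (0,4): δ = 74.83°  ·
  (1,2): δ = 137.84°  ·
  (1,3): δ = 26.01°  ✓
  (1,4): δ = 27.10°  ✓
  (2,3): δ = 68.18°  ✓
  (2,4): δ = 15.06°  ✓
  (3,4): δ = 126.89°  ·
antipodal pairs: 5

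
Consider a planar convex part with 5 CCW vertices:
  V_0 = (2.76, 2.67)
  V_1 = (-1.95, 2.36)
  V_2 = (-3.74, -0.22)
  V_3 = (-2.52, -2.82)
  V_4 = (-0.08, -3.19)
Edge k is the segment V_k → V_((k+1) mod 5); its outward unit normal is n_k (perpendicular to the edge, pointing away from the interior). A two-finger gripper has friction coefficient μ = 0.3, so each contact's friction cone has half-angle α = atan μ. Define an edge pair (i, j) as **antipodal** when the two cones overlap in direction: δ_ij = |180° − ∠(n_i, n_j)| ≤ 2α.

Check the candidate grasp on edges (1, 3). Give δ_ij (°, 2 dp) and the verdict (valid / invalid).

δ = 63.87°, invalid

α = atan 0.3 = 16.70°;  2α = 33.40°
edge 1: e_1 = (-1.79, -2.58);  n_1 = (-0.8216, +0.5700)
edge 3: e_3 = (+2.44, -0.37);  n_3 = (-0.1499, -0.9887)
∠(n_1, n_3) = 116.13°
δ = |180° − 116.13°| = 63.87°
63.87° > 2α = 33.40°  →  invalid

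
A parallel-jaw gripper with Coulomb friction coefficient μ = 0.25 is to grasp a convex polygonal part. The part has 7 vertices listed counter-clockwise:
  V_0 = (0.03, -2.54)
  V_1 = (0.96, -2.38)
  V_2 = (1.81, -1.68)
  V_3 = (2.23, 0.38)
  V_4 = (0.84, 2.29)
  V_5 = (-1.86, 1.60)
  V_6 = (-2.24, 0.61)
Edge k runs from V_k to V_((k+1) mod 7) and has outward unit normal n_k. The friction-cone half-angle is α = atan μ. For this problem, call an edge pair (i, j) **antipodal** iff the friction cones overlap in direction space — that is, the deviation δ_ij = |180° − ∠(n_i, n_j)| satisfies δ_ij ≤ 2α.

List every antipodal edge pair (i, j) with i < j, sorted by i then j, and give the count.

count = 4; pairs: (0,4), (1,4), (2,5), (3,6)

α = atan 0.25 = 14.04°;  2α = 28.07°
n_0 = (+0.1696, -0.9855)
n_1 = (+0.6357, -0.7719)
n_2 = (+0.9798, -0.1998)
n_3 = (+0.8086, +0.5884)
n_4 = (-0.2476, +0.9689)
n_5 = (-0.9336, +0.3583)
n_6 = (-0.8113, -0.5846)
  (0,1): δ = 150.29°  ·
  (0,2): δ = 111.29°  ·
  (0,3): δ = 63.72°  ·
  (0,4): δ = 4.57°  ✓
  (0,5): δ = 59.24°  ·
  (0,6): δ = 116.02°  ·
  (1,2): δ = 141.00°  ·
  (1,3): δ = 93.43°  ·
  (1,4): δ = 25.14°  ✓
  (1,5): δ = 29.53°  ·
  (1,6): δ = 86.31°  ·
  (2,3): δ = 132.43°  ·
  (2,4): δ = 64.14°  ·
  (2,5): δ = 9.47°  ✓
  (2,6): δ = 47.30°  ·
  (3,4): δ = 111.71°  ·
  (3,5): δ = 57.04°  ·
  (3,6): δ = 0.27°  ✓
  (4,5): δ = 125.33°  ·
  (4,6): δ = 68.56°  ·
  (5,6): δ = 123.22°  ·
antipodal pairs: 4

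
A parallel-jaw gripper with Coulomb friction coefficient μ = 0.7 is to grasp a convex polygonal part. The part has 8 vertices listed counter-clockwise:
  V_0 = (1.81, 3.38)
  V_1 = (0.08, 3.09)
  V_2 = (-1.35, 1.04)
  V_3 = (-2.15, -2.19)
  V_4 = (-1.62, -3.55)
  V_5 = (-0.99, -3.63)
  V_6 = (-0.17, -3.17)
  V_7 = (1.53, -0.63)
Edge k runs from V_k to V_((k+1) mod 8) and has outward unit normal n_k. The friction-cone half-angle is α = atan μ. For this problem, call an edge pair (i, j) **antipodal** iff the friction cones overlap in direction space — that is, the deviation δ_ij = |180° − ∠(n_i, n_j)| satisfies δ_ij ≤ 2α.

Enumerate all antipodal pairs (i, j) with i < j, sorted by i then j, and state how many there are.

α = atan 0.7 = 34.99°;  2α = 69.98°
n_0 = (-0.1653, +0.9862)
n_1 = (-0.8202, +0.5721)
n_2 = (-0.9707, +0.2404)
n_3 = (-0.9317, -0.3631)
n_4 = (-0.1260, -0.9920)
n_5 = (+0.4893, -0.8721)
n_6 = (+0.8310, -0.5562)
n_7 = (+0.9976, -0.0697)
  (0,1): δ = 134.41°  ·
  (0,2): δ = 113.43°  ·
  (0,3): δ = 78.22°  ·
  (0,4): δ = 16.75°  ✓
  (0,5): δ = 19.78°  ✓
  (0,6): δ = 46.69°  ✓
  (0,7): δ = 76.49°  ·
  (1,2): δ = 159.01°  ·
  (1,3): δ = 123.81°  ·
  (1,4): δ = 62.34°  ✓
  (1,5): δ = 25.81°  ✓
  (1,6): δ = 1.10°  ✓
  (1,7): δ = 30.90°  ✓
  (2,3): δ = 144.80°  ·
  (2,4): δ = 83.33°  ·
  (2,5): δ = 46.80°  ✓
  (2,6): δ = 19.88°  ✓
  (2,7): δ = 9.92°  ✓
  (3,4): δ = 118.53°  ·
  (3,5): δ = 82.00°  ·
  (3,6): δ = 55.09°  ✓
  (3,7): δ = 25.29°  ✓
  (4,5): δ = 143.47°  ·
  (4,6): δ = 116.56°  ·
  (4,7): δ = 86.76°  ·
  (5,6): δ = 153.09°  ·
  (5,7): δ = 123.29°  ·
  (6,7): δ = 150.20°  ·
antipodal pairs: 12

count = 12; pairs: (0,4), (0,5), (0,6), (1,4), (1,5), (1,6), (1,7), (2,5), (2,6), (2,7), (3,6), (3,7)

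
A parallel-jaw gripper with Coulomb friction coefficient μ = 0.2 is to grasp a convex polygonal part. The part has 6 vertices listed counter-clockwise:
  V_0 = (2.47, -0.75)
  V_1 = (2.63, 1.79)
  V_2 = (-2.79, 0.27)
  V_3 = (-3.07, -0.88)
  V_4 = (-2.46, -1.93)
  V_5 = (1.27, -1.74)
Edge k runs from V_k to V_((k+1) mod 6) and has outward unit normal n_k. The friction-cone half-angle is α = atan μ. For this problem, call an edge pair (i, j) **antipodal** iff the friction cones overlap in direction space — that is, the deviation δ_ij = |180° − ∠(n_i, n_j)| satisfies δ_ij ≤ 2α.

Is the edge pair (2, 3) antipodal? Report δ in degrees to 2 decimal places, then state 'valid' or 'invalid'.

δ = 136.16°, invalid

α = atan 0.2 = 11.31°;  2α = 22.62°
edge 2: e_2 = (-0.28, -1.15);  n_2 = (-0.9716, +0.2366)
edge 3: e_3 = (+0.61, -1.05);  n_3 = (-0.8647, -0.5023)
∠(n_2, n_3) = 43.84°
δ = |180° − 43.84°| = 136.16°
136.16° > 2α = 22.62°  →  invalid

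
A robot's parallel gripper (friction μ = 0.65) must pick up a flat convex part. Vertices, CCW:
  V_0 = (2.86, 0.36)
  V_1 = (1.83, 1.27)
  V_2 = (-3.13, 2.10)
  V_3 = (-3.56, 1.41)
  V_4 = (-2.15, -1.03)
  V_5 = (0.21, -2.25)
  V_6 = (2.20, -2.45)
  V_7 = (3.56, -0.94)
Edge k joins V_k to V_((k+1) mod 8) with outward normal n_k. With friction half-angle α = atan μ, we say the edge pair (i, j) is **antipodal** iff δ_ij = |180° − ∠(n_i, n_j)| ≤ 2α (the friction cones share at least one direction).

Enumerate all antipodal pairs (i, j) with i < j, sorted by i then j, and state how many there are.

α = atan 0.65 = 33.02°;  2α = 66.05°
n_0 = (+0.6621, +0.7494)
n_1 = (+0.1650, +0.9863)
n_2 = (-0.8487, +0.5289)
n_3 = (-0.8658, -0.5003)
n_4 = (-0.4592, -0.8883)
n_5 = (-0.1000, -0.9950)
n_6 = (+0.7430, -0.6692)
n_7 = (+0.8805, +0.4741)
  (0,1): δ = 148.04°  ·
  (0,2): δ = 80.47°  ·
  (0,3): δ = 18.52°  ✓
  (0,4): δ = 14.12°  ✓
  (0,5): δ = 35.72°  ✓
  (0,6): δ = 89.45°  ·
  (0,7): δ = 159.76°  ·
  (1,2): δ = 112.43°  ·
  (1,3): δ = 50.48°  ✓
  (1,4): δ = 17.84°  ✓
  (1,5): δ = 3.76°  ✓
  (1,6): δ = 57.49°  ✓
  (1,7): δ = 127.80°  ·
  (2,3): δ = 118.05°  ·
  (2,4): δ = 85.41°  ·
  (2,5): δ = 63.81°  ✓
  (2,6): δ = 10.08°  ✓
  (2,7): δ = 60.23°  ✓
  (3,4): δ = 147.36°  ·
  (3,5): δ = 125.76°  ·
  (3,6): δ = 72.03°  ·
  (3,7): δ = 1.72°  ✓
  (4,5): δ = 158.40°  ·
  (4,6): δ = 104.67°  ·
  (4,7): δ = 34.36°  ✓
  (5,6): δ = 126.27°  ·
  (5,7): δ = 55.96°  ✓
  (6,7): δ = 109.69°  ·
antipodal pairs: 13

count = 13; pairs: (0,3), (0,4), (0,5), (1,3), (1,4), (1,5), (1,6), (2,5), (2,6), (2,7), (3,7), (4,7), (5,7)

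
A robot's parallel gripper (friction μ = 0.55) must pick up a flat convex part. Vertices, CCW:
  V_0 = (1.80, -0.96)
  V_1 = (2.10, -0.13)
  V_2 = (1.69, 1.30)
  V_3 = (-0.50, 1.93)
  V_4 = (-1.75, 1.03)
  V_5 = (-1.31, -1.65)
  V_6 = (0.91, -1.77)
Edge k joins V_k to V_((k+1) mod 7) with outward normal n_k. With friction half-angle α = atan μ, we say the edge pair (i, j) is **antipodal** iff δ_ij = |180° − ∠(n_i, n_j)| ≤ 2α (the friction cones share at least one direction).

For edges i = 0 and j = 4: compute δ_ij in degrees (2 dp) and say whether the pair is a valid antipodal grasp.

δ = 29.20°, valid

α = atan 0.55 = 28.81°;  2α = 57.62°
edge 0: e_0 = (+0.30, +0.83);  n_0 = (+0.9405, -0.3399)
edge 4: e_4 = (+0.44, -2.68);  n_4 = (-0.9868, -0.1620)
∠(n_0, n_4) = 150.80°
δ = |180° − 150.80°| = 29.20°
29.20° ≤ 2α = 57.62°  →  valid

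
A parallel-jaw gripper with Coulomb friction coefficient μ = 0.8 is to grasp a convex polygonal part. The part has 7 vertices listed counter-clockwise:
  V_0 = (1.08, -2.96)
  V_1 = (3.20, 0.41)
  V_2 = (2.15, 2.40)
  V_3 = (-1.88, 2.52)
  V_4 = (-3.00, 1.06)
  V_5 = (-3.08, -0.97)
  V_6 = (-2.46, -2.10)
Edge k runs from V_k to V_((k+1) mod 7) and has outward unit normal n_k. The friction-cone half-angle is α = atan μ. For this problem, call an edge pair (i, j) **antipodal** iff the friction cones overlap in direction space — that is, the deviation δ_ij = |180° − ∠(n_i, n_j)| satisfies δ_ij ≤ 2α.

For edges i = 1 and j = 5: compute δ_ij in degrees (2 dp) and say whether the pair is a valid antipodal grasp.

α = atan 0.8 = 38.66°;  2α = 77.32°
edge 1: e_1 = (-1.05, +1.99);  n_1 = (+0.8844, +0.4667)
edge 5: e_5 = (+0.62, -1.13);  n_5 = (-0.8767, -0.4810)
∠(n_1, n_5) = 179.07°
δ = |180° − 179.07°| = 0.93°
0.93° ≤ 2α = 77.32°  →  valid

δ = 0.93°, valid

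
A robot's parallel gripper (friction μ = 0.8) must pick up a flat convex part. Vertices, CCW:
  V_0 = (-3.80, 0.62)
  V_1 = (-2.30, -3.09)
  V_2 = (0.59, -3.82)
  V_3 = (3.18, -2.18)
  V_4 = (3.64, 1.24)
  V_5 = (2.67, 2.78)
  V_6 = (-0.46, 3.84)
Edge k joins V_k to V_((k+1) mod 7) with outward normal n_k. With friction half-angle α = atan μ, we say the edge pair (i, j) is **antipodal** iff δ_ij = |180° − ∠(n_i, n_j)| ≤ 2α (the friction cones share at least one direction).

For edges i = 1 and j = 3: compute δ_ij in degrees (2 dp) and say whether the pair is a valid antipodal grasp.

δ = 83.48°, invalid

α = atan 0.8 = 38.66°;  2α = 77.32°
edge 1: e_1 = (+2.89, -0.73);  n_1 = (-0.2449, -0.9695)
edge 3: e_3 = (+0.46, +3.42);  n_3 = (+0.9911, -0.1333)
∠(n_1, n_3) = 96.52°
δ = |180° − 96.52°| = 83.48°
83.48° > 2α = 77.32°  →  invalid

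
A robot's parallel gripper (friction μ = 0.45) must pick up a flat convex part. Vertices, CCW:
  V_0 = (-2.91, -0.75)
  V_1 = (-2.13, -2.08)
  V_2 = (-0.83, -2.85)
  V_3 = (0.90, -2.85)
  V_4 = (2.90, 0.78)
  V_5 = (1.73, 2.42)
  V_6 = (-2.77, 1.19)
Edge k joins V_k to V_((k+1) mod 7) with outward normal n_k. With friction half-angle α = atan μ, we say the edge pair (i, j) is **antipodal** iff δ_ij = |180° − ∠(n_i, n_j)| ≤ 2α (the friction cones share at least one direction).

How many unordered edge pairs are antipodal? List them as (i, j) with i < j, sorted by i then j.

α = atan 0.45 = 24.23°;  2α = 48.46°
n_0 = (-0.8626, -0.5059)
n_1 = (-0.5096, -0.8604)
n_2 = (+0.0000, -1.0000)
n_3 = (+0.8759, -0.4826)
n_4 = (+0.8141, +0.5808)
n_5 = (-0.2637, +0.9646)
n_6 = (-0.9974, +0.0720)
  (0,1): δ = 151.03°  ·
  (0,2): δ = 120.39°  ·
  (0,3): δ = 59.24°  ·
  (0,4): δ = 5.11°  ✓
  (0,5): δ = 74.90°  ·
  (0,6): δ = 145.48°  ·
  (1,2): δ = 149.36°  ·
  (1,3): δ = 88.21°  ·
  (1,4): δ = 23.86°  ✓
  (1,5): δ = 45.93°  ✓
  (1,6): δ = 116.51°  ·
  (2,3): δ = 118.85°  ·
  (2,4): δ = 54.50°  ·
  (2,5): δ = 15.29°  ✓
  (2,6): δ = 85.87°  ·
  (3,4): δ = 115.64°  ·
  (3,5): δ = 45.86°  ✓
  (3,6): δ = 24.73°  ✓
  (4,5): δ = 110.22°  ·
  (4,6): δ = 39.63°  ✓
  (5,6): δ = 109.42°  ·
antipodal pairs: 7

count = 7; pairs: (0,4), (1,4), (1,5), (2,5), (3,5), (3,6), (4,6)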